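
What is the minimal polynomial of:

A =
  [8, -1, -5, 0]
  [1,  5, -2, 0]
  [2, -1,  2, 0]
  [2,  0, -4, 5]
x^3 - 15*x^2 + 75*x - 125

The characteristic polynomial is χ_A(x) = (x - 5)^4, so the eigenvalues are known. The minimal polynomial is
  m_A(x) = Π_λ (x − λ)^{k_λ}
where k_λ is the size of the *largest* Jordan block for λ (equivalently, the smallest k with (A − λI)^k v = 0 for every generalised eigenvector v of λ).

  λ = 5: largest Jordan block has size 3, contributing (x − 5)^3

So m_A(x) = (x - 5)^3 = x^3 - 15*x^2 + 75*x - 125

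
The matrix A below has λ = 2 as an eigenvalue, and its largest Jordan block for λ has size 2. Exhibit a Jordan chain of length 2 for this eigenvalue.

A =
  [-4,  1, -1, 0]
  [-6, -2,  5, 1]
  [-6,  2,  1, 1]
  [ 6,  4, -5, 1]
A Jordan chain for λ = 2 of length 2:
v_1 = (0, 1, 1, -1)ᵀ
v_2 = (0, 1, 1, 0)ᵀ

Let N = A − (2)·I. We want v_2 with N^2 v_2 = 0 but N^1 v_2 ≠ 0; then v_{j-1} := N · v_j for j = 2, …, 2.

Pick v_2 = (0, 1, 1, 0)ᵀ.
Then v_1 = N · v_2 = (0, 1, 1, -1)ᵀ.

Sanity check: (A − (2)·I) v_1 = (0, 0, 0, 0)ᵀ = 0. ✓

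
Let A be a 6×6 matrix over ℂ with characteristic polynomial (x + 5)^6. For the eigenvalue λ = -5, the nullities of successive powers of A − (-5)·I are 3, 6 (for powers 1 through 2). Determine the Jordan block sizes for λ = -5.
Block sizes for λ = -5: [2, 2, 2]

From the dimensions of kernels of powers, the number of Jordan blocks of size at least j is d_j − d_{j−1} where d_j = dim ker(N^j) (with d_0 = 0). Computing the differences gives [3, 3].
The number of blocks of size exactly k is (#blocks of size ≥ k) − (#blocks of size ≥ k + 1), so the partition is: 3 block(s) of size 2.
In nonincreasing order the block sizes are [2, 2, 2].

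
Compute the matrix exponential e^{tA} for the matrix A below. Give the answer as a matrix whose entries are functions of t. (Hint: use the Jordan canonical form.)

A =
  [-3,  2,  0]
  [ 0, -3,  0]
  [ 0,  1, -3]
e^{tA} =
  [exp(-3*t), 2*t*exp(-3*t), 0]
  [0, exp(-3*t), 0]
  [0, t*exp(-3*t), exp(-3*t)]

Strategy: write A = P · J · P⁻¹ where J is a Jordan canonical form, so e^{tA} = P · e^{tJ} · P⁻¹, and e^{tJ} can be computed block-by-block.

A has Jordan form
J =
  [-3,  1,  0]
  [ 0, -3,  0]
  [ 0,  0, -3]
(up to reordering of blocks).

Per-block formulas:
  For a 1×1 block at λ = -3: exp(t · [-3]) = [e^(-3t)].
  For a 2×2 Jordan block J_2(-3): exp(t · J_2(-3)) = e^(-3t)·(I + t·N), where N is the 2×2 nilpotent shift.

After assembling e^{tJ} and conjugating by P, we get:

e^{tA} =
  [exp(-3*t), 2*t*exp(-3*t), 0]
  [0, exp(-3*t), 0]
  [0, t*exp(-3*t), exp(-3*t)]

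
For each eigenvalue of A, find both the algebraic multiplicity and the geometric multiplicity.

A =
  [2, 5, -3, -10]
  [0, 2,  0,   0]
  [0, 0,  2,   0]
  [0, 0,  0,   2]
λ = 2: alg = 4, geom = 3

Step 1 — factor the characteristic polynomial to read off the algebraic multiplicities:
  χ_A(x) = (x - 2)^4

Step 2 — compute geometric multiplicities via the rank-nullity identity g(λ) = n − rank(A − λI):
  rank(A − (2)·I) = 1, so dim ker(A − (2)·I) = n − 1 = 3

Summary:
  λ = 2: algebraic multiplicity = 4, geometric multiplicity = 3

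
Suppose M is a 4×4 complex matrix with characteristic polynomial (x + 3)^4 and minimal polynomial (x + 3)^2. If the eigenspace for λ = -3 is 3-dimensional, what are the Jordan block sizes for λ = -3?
Block sizes for λ = -3: [2, 1, 1]

Step 1 — from the characteristic polynomial, algebraic multiplicity of λ = -3 is 4. From dim ker(M − (-3)·I) = 3, there are exactly 3 Jordan blocks for λ = -3.
Step 2 — from the minimal polynomial, the factor (x + 3)^2 tells us the largest block for λ = -3 has size 2.
Step 3 — with total size 4, 3 blocks, and largest block 2, the block sizes (in nonincreasing order) are [2, 1, 1].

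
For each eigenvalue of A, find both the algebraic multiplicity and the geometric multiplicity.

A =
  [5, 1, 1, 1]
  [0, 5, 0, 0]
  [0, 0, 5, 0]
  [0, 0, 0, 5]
λ = 5: alg = 4, geom = 3

Step 1 — factor the characteristic polynomial to read off the algebraic multiplicities:
  χ_A(x) = (x - 5)^4

Step 2 — compute geometric multiplicities via the rank-nullity identity g(λ) = n − rank(A − λI):
  rank(A − (5)·I) = 1, so dim ker(A − (5)·I) = n − 1 = 3

Summary:
  λ = 5: algebraic multiplicity = 4, geometric multiplicity = 3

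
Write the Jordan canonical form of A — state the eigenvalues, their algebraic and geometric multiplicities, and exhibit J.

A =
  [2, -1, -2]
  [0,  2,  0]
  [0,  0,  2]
J_2(2) ⊕ J_1(2)

The characteristic polynomial is
  det(x·I − A) = x^3 - 6*x^2 + 12*x - 8 = (x - 2)^3

Eigenvalues and multiplicities (the geometric multiplicity of λ is n − rank(A − λI), which equals the number of Jordan blocks for λ):
  λ = 2: algebraic multiplicity = 3, geometric multiplicity = 2

Determining the block sizes for each eigenvalue:
  λ = 2: 2 blocks summing to 3 forces exactly one block of size 2 and the rest size 1 → block sizes [2, 1]

Assembling the blocks gives a Jordan form
J =
  [2, 1, 0]
  [0, 2, 0]
  [0, 0, 2]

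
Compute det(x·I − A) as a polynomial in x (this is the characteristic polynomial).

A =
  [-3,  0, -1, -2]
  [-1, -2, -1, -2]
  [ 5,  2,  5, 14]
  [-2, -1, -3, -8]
x^4 + 8*x^3 + 24*x^2 + 32*x + 16

Expanding det(x·I − A) (e.g. by cofactor expansion or by noting that A is similar to its Jordan form J, which has the same characteristic polynomial as A) gives
  χ_A(x) = x^4 + 8*x^3 + 24*x^2 + 32*x + 16
which factors as (x + 2)^4. The eigenvalues (with algebraic multiplicities) are λ = -2 with multiplicity 4.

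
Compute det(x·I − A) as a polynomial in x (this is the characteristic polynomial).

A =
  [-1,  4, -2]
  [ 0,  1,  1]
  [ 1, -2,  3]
x^3 - 3*x^2 + 3*x - 1

Expanding det(x·I − A) (e.g. by cofactor expansion or by noting that A is similar to its Jordan form J, which has the same characteristic polynomial as A) gives
  χ_A(x) = x^3 - 3*x^2 + 3*x - 1
which factors as (x - 1)^3. The eigenvalues (with algebraic multiplicities) are λ = 1 with multiplicity 3.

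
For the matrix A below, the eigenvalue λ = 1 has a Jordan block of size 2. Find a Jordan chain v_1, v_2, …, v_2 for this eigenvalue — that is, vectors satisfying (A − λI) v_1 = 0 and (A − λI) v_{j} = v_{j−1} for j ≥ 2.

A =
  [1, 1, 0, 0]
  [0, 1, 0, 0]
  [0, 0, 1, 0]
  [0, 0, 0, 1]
A Jordan chain for λ = 1 of length 2:
v_1 = (1, 0, 0, 0)ᵀ
v_2 = (0, 1, 0, 0)ᵀ

Let N = A − (1)·I. We want v_2 with N^2 v_2 = 0 but N^1 v_2 ≠ 0; then v_{j-1} := N · v_j for j = 2, …, 2.

Pick v_2 = (0, 1, 0, 0)ᵀ.
Then v_1 = N · v_2 = (1, 0, 0, 0)ᵀ.

Sanity check: (A − (1)·I) v_1 = (0, 0, 0, 0)ᵀ = 0. ✓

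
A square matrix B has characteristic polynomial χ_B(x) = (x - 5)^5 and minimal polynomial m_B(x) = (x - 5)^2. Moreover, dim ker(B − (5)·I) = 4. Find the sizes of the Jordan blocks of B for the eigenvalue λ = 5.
Block sizes for λ = 5: [2, 1, 1, 1]

Step 1 — from the characteristic polynomial, algebraic multiplicity of λ = 5 is 5. From dim ker(B − (5)·I) = 4, there are exactly 4 Jordan blocks for λ = 5.
Step 2 — from the minimal polynomial, the factor (x − 5)^2 tells us the largest block for λ = 5 has size 2.
Step 3 — with total size 5, 4 blocks, and largest block 2, the block sizes (in nonincreasing order) are [2, 1, 1, 1].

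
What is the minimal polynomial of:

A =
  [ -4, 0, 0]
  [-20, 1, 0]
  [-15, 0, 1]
x^2 + 3*x - 4

The characteristic polynomial is χ_A(x) = (x - 1)^2*(x + 4), so the eigenvalues are known. The minimal polynomial is
  m_A(x) = Π_λ (x − λ)^{k_λ}
where k_λ is the size of the *largest* Jordan block for λ (equivalently, the smallest k with (A − λI)^k v = 0 for every generalised eigenvector v of λ).

  λ = -4: largest Jordan block has size 1, contributing (x + 4)
  λ = 1: largest Jordan block has size 1, contributing (x − 1)

So m_A(x) = (x - 1)*(x + 4) = x^2 + 3*x - 4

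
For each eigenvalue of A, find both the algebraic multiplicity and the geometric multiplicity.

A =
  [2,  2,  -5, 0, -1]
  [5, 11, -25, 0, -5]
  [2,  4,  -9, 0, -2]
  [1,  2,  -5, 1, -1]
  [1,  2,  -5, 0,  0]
λ = 1: alg = 5, geom = 4

Step 1 — factor the characteristic polynomial to read off the algebraic multiplicities:
  χ_A(x) = (x - 1)^5

Step 2 — compute geometric multiplicities via the rank-nullity identity g(λ) = n − rank(A − λI):
  rank(A − (1)·I) = 1, so dim ker(A − (1)·I) = n − 1 = 4

Summary:
  λ = 1: algebraic multiplicity = 5, geometric multiplicity = 4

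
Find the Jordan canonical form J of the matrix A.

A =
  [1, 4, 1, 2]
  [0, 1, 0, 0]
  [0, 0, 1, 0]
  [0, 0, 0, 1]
J_2(1) ⊕ J_1(1) ⊕ J_1(1)

The characteristic polynomial is
  det(x·I − A) = x^4 - 4*x^3 + 6*x^2 - 4*x + 1 = (x - 1)^4

Eigenvalues and multiplicities (the geometric multiplicity of λ is n − rank(A − λI), which equals the number of Jordan blocks for λ):
  λ = 1: algebraic multiplicity = 4, geometric multiplicity = 3

Determining the block sizes for each eigenvalue:
  λ = 1: 3 blocks summing to 4 forces exactly one block of size 2 and the rest size 1 → block sizes [2, 1, 1]

Assembling the blocks gives a Jordan form
J =
  [1, 1, 0, 0]
  [0, 1, 0, 0]
  [0, 0, 1, 0]
  [0, 0, 0, 1]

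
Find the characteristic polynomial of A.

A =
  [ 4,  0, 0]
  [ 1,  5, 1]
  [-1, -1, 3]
x^3 - 12*x^2 + 48*x - 64

Expanding det(x·I − A) (e.g. by cofactor expansion or by noting that A is similar to its Jordan form J, which has the same characteristic polynomial as A) gives
  χ_A(x) = x^3 - 12*x^2 + 48*x - 64
which factors as (x - 4)^3. The eigenvalues (with algebraic multiplicities) are λ = 4 with multiplicity 3.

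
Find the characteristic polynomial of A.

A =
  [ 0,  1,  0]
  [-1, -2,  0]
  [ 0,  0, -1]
x^3 + 3*x^2 + 3*x + 1

Expanding det(x·I − A) (e.g. by cofactor expansion or by noting that A is similar to its Jordan form J, which has the same characteristic polynomial as A) gives
  χ_A(x) = x^3 + 3*x^2 + 3*x + 1
which factors as (x + 1)^3. The eigenvalues (with algebraic multiplicities) are λ = -1 with multiplicity 3.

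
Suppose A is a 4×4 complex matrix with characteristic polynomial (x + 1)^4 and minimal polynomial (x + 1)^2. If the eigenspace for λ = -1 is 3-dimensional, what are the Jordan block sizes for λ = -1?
Block sizes for λ = -1: [2, 1, 1]

Step 1 — from the characteristic polynomial, algebraic multiplicity of λ = -1 is 4. From dim ker(A − (-1)·I) = 3, there are exactly 3 Jordan blocks for λ = -1.
Step 2 — from the minimal polynomial, the factor (x + 1)^2 tells us the largest block for λ = -1 has size 2.
Step 3 — with total size 4, 3 blocks, and largest block 2, the block sizes (in nonincreasing order) are [2, 1, 1].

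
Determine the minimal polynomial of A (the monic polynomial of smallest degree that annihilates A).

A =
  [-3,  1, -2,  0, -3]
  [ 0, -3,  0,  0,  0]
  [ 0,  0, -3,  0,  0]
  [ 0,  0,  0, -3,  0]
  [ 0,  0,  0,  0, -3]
x^2 + 6*x + 9

The characteristic polynomial is χ_A(x) = (x + 3)^5, so the eigenvalues are known. The minimal polynomial is
  m_A(x) = Π_λ (x − λ)^{k_λ}
where k_λ is the size of the *largest* Jordan block for λ (equivalently, the smallest k with (A − λI)^k v = 0 for every generalised eigenvector v of λ).

  λ = -3: largest Jordan block has size 2, contributing (x + 3)^2

So m_A(x) = (x + 3)^2 = x^2 + 6*x + 9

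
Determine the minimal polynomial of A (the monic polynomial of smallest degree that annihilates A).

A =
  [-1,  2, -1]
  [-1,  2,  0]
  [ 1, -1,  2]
x^3 - 3*x^2 + 3*x - 1

The characteristic polynomial is χ_A(x) = (x - 1)^3, so the eigenvalues are known. The minimal polynomial is
  m_A(x) = Π_λ (x − λ)^{k_λ}
where k_λ is the size of the *largest* Jordan block for λ (equivalently, the smallest k with (A − λI)^k v = 0 for every generalised eigenvector v of λ).

  λ = 1: largest Jordan block has size 3, contributing (x − 1)^3

So m_A(x) = (x - 1)^3 = x^3 - 3*x^2 + 3*x - 1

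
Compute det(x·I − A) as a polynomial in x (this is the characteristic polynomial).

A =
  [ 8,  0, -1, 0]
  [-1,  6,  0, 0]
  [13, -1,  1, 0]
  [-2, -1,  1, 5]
x^4 - 20*x^3 + 150*x^2 - 500*x + 625

Expanding det(x·I − A) (e.g. by cofactor expansion or by noting that A is similar to its Jordan form J, which has the same characteristic polynomial as A) gives
  χ_A(x) = x^4 - 20*x^3 + 150*x^2 - 500*x + 625
which factors as (x - 5)^4. The eigenvalues (with algebraic multiplicities) are λ = 5 with multiplicity 4.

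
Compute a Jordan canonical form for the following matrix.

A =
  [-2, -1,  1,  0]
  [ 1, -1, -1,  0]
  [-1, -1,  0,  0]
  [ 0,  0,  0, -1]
J_3(-1) ⊕ J_1(-1)

The characteristic polynomial is
  det(x·I − A) = x^4 + 4*x^3 + 6*x^2 + 4*x + 1 = (x + 1)^4

Eigenvalues and multiplicities (the geometric multiplicity of λ is n − rank(A − λI), which equals the number of Jordan blocks for λ):
  λ = -1: algebraic multiplicity = 4, geometric multiplicity = 2

Determining the block sizes for each eigenvalue:
  λ = -1: with am = 4 and gm = 2, the partition is not yet determined (e.g. several partitions of 4 into 2 parts exist). Let N = A − (-1)·I. Computing rank(N^1) = 2, rank(N^2) = 1, rank(N^3) = 0; the number of blocks of size ≥ j is rank(N^{j−1}) − rank(N^j), giving [2, 1, 1]. So we have 1 block(s) of size 3, 1 block(s) of size 1 → block sizes [3, 1]

Assembling the blocks gives a Jordan form
J =
  [-1,  1,  0,  0]
  [ 0, -1,  1,  0]
  [ 0,  0, -1,  0]
  [ 0,  0,  0, -1]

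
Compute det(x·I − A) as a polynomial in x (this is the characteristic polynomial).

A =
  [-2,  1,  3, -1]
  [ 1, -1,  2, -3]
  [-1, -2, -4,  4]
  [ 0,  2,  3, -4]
x^4 + 11*x^3 + 42*x^2 + 68*x + 40

Expanding det(x·I − A) (e.g. by cofactor expansion or by noting that A is similar to its Jordan form J, which has the same characteristic polynomial as A) gives
  χ_A(x) = x^4 + 11*x^3 + 42*x^2 + 68*x + 40
which factors as (x + 2)^3*(x + 5). The eigenvalues (with algebraic multiplicities) are λ = -5 with multiplicity 1, λ = -2 with multiplicity 3.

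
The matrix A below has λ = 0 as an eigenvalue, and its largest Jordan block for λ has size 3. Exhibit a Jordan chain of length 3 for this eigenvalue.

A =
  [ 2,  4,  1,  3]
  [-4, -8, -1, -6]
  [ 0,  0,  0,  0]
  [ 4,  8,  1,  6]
A Jordan chain for λ = 0 of length 3:
v_1 = (1, -2, 0, 2)ᵀ
v_2 = (1, -1, 0, 1)ᵀ
v_3 = (0, 0, 1, 0)ᵀ

Let N = A − (0)·I. We want v_3 with N^3 v_3 = 0 but N^2 v_3 ≠ 0; then v_{j-1} := N · v_j for j = 3, …, 2.

Pick v_3 = (0, 0, 1, 0)ᵀ.
Then v_2 = N · v_3 = (1, -1, 0, 1)ᵀ.
Then v_1 = N · v_2 = (1, -2, 0, 2)ᵀ.

Sanity check: (A − (0)·I) v_1 = (0, 0, 0, 0)ᵀ = 0. ✓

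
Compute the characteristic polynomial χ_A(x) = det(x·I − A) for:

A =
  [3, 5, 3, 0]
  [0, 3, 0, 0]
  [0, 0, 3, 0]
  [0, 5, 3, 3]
x^4 - 12*x^3 + 54*x^2 - 108*x + 81

Expanding det(x·I − A) (e.g. by cofactor expansion or by noting that A is similar to its Jordan form J, which has the same characteristic polynomial as A) gives
  χ_A(x) = x^4 - 12*x^3 + 54*x^2 - 108*x + 81
which factors as (x - 3)^4. The eigenvalues (with algebraic multiplicities) are λ = 3 with multiplicity 4.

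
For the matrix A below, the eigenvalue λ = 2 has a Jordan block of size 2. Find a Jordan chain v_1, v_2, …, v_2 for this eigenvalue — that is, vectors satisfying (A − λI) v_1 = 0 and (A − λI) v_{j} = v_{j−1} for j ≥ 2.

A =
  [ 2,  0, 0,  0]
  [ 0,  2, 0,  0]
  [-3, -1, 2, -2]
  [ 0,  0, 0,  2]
A Jordan chain for λ = 2 of length 2:
v_1 = (0, 0, -3, 0)ᵀ
v_2 = (1, 0, 0, 0)ᵀ

Let N = A − (2)·I. We want v_2 with N^2 v_2 = 0 but N^1 v_2 ≠ 0; then v_{j-1} := N · v_j for j = 2, …, 2.

Pick v_2 = (1, 0, 0, 0)ᵀ.
Then v_1 = N · v_2 = (0, 0, -3, 0)ᵀ.

Sanity check: (A − (2)·I) v_1 = (0, 0, 0, 0)ᵀ = 0. ✓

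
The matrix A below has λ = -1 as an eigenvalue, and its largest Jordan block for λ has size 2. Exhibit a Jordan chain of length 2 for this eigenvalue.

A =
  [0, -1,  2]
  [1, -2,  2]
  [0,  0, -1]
A Jordan chain for λ = -1 of length 2:
v_1 = (1, 1, 0)ᵀ
v_2 = (1, 0, 0)ᵀ

Let N = A − (-1)·I. We want v_2 with N^2 v_2 = 0 but N^1 v_2 ≠ 0; then v_{j-1} := N · v_j for j = 2, …, 2.

Pick v_2 = (1, 0, 0)ᵀ.
Then v_1 = N · v_2 = (1, 1, 0)ᵀ.

Sanity check: (A − (-1)·I) v_1 = (0, 0, 0)ᵀ = 0. ✓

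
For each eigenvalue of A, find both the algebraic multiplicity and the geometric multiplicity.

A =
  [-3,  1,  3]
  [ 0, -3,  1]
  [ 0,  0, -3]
λ = -3: alg = 3, geom = 1

Step 1 — factor the characteristic polynomial to read off the algebraic multiplicities:
  χ_A(x) = (x + 3)^3

Step 2 — compute geometric multiplicities via the rank-nullity identity g(λ) = n − rank(A − λI):
  rank(A − (-3)·I) = 2, so dim ker(A − (-3)·I) = n − 2 = 1

Summary:
  λ = -3: algebraic multiplicity = 3, geometric multiplicity = 1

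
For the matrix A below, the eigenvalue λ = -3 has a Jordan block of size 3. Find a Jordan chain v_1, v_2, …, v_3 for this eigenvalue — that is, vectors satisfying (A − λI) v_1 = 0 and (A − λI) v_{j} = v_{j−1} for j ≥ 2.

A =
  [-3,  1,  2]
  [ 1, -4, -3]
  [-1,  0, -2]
A Jordan chain for λ = -3 of length 3:
v_1 = (-1, 2, -1)ᵀ
v_2 = (0, 1, -1)ᵀ
v_3 = (1, 0, 0)ᵀ

Let N = A − (-3)·I. We want v_3 with N^3 v_3 = 0 but N^2 v_3 ≠ 0; then v_{j-1} := N · v_j for j = 3, …, 2.

Pick v_3 = (1, 0, 0)ᵀ.
Then v_2 = N · v_3 = (0, 1, -1)ᵀ.
Then v_1 = N · v_2 = (-1, 2, -1)ᵀ.

Sanity check: (A − (-3)·I) v_1 = (0, 0, 0)ᵀ = 0. ✓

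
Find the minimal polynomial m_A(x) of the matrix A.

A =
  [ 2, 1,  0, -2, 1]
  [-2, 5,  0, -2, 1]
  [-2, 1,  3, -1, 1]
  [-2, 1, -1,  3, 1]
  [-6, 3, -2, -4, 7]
x^2 - 8*x + 16

The characteristic polynomial is χ_A(x) = (x - 4)^5, so the eigenvalues are known. The minimal polynomial is
  m_A(x) = Π_λ (x − λ)^{k_λ}
where k_λ is the size of the *largest* Jordan block for λ (equivalently, the smallest k with (A − λI)^k v = 0 for every generalised eigenvector v of λ).

  λ = 4: largest Jordan block has size 2, contributing (x − 4)^2

So m_A(x) = (x - 4)^2 = x^2 - 8*x + 16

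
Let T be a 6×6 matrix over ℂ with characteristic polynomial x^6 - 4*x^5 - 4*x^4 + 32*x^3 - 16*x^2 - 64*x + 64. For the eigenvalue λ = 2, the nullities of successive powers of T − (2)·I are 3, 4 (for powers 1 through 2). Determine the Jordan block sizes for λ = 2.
Block sizes for λ = 2: [2, 1, 1]

From the dimensions of kernels of powers, the number of Jordan blocks of size at least j is d_j − d_{j−1} where d_j = dim ker(N^j) (with d_0 = 0). Computing the differences gives [3, 1].
The number of blocks of size exactly k is (#blocks of size ≥ k) − (#blocks of size ≥ k + 1), so the partition is: 2 block(s) of size 1, 1 block(s) of size 2.
In nonincreasing order the block sizes are [2, 1, 1].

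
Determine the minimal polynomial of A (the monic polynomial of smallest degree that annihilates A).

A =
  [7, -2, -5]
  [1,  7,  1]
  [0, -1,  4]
x^3 - 18*x^2 + 108*x - 216

The characteristic polynomial is χ_A(x) = (x - 6)^3, so the eigenvalues are known. The minimal polynomial is
  m_A(x) = Π_λ (x − λ)^{k_λ}
where k_λ is the size of the *largest* Jordan block for λ (equivalently, the smallest k with (A − λI)^k v = 0 for every generalised eigenvector v of λ).

  λ = 6: largest Jordan block has size 3, contributing (x − 6)^3

So m_A(x) = (x - 6)^3 = x^3 - 18*x^2 + 108*x - 216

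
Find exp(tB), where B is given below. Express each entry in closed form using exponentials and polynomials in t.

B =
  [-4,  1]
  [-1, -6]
e^{tB} =
  [t*exp(-5*t) + exp(-5*t), t*exp(-5*t)]
  [-t*exp(-5*t), -t*exp(-5*t) + exp(-5*t)]

Strategy: write B = P · J · P⁻¹ where J is a Jordan canonical form, so e^{tB} = P · e^{tJ} · P⁻¹, and e^{tJ} can be computed block-by-block.

B has Jordan form
J =
  [-5,  1]
  [ 0, -5]
(up to reordering of blocks).

Per-block formulas:
  For a 2×2 Jordan block J_2(-5): exp(t · J_2(-5)) = e^(-5t)·(I + t·N), where N is the 2×2 nilpotent shift.

After assembling e^{tJ} and conjugating by P, we get:

e^{tB} =
  [t*exp(-5*t) + exp(-5*t), t*exp(-5*t)]
  [-t*exp(-5*t), -t*exp(-5*t) + exp(-5*t)]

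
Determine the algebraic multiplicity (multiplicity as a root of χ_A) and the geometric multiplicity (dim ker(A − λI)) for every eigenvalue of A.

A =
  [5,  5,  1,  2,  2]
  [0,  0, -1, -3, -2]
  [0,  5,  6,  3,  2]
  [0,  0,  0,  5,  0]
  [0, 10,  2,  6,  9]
λ = 5: alg = 5, geom = 3

Step 1 — factor the characteristic polynomial to read off the algebraic multiplicities:
  χ_A(x) = (x - 5)^5

Step 2 — compute geometric multiplicities via the rank-nullity identity g(λ) = n − rank(A − λI):
  rank(A − (5)·I) = 2, so dim ker(A − (5)·I) = n − 2 = 3

Summary:
  λ = 5: algebraic multiplicity = 5, geometric multiplicity = 3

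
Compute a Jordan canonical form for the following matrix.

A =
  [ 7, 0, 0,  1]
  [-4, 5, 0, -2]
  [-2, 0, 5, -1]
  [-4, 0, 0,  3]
J_2(5) ⊕ J_1(5) ⊕ J_1(5)

The characteristic polynomial is
  det(x·I − A) = x^4 - 20*x^3 + 150*x^2 - 500*x + 625 = (x - 5)^4

Eigenvalues and multiplicities (the geometric multiplicity of λ is n − rank(A − λI), which equals the number of Jordan blocks for λ):
  λ = 5: algebraic multiplicity = 4, geometric multiplicity = 3

Determining the block sizes for each eigenvalue:
  λ = 5: 3 blocks summing to 4 forces exactly one block of size 2 and the rest size 1 → block sizes [2, 1, 1]

Assembling the blocks gives a Jordan form
J =
  [5, 1, 0, 0]
  [0, 5, 0, 0]
  [0, 0, 5, 0]
  [0, 0, 0, 5]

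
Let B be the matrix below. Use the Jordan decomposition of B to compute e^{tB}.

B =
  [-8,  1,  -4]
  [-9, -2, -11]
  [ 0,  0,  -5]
e^{tB} =
  [-3*t*exp(-5*t) + exp(-5*t), t*exp(-5*t), t^2*exp(-5*t)/2 - 4*t*exp(-5*t)]
  [-9*t*exp(-5*t), 3*t*exp(-5*t) + exp(-5*t), 3*t^2*exp(-5*t)/2 - 11*t*exp(-5*t)]
  [0, 0, exp(-5*t)]

Strategy: write B = P · J · P⁻¹ where J is a Jordan canonical form, so e^{tB} = P · e^{tJ} · P⁻¹, and e^{tJ} can be computed block-by-block.

B has Jordan form
J =
  [-5,  1,  0]
  [ 0, -5,  1]
  [ 0,  0, -5]
(up to reordering of blocks).

Per-block formulas:
  For a 3×3 Jordan block J_3(-5): exp(t · J_3(-5)) = e^(-5t)·(I + t·N + (t^2/2)·N^2), where N is the 3×3 nilpotent shift.

After assembling e^{tJ} and conjugating by P, we get:

e^{tB} =
  [-3*t*exp(-5*t) + exp(-5*t), t*exp(-5*t), t^2*exp(-5*t)/2 - 4*t*exp(-5*t)]
  [-9*t*exp(-5*t), 3*t*exp(-5*t) + exp(-5*t), 3*t^2*exp(-5*t)/2 - 11*t*exp(-5*t)]
  [0, 0, exp(-5*t)]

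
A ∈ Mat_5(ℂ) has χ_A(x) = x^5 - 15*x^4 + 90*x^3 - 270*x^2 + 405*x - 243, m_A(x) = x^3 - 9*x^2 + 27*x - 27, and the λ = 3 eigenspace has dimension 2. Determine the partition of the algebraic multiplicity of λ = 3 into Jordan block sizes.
Block sizes for λ = 3: [3, 2]

Step 1 — from the characteristic polynomial, algebraic multiplicity of λ = 3 is 5. From dim ker(A − (3)·I) = 2, there are exactly 2 Jordan blocks for λ = 3.
Step 2 — from the minimal polynomial, the factor (x − 3)^3 tells us the largest block for λ = 3 has size 3.
Step 3 — with total size 5, 2 blocks, and largest block 3, the block sizes (in nonincreasing order) are [3, 2].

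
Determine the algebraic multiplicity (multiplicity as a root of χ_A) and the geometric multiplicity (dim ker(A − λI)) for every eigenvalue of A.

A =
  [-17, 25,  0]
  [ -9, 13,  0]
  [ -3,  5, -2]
λ = -2: alg = 3, geom = 2

Step 1 — factor the characteristic polynomial to read off the algebraic multiplicities:
  χ_A(x) = (x + 2)^3

Step 2 — compute geometric multiplicities via the rank-nullity identity g(λ) = n − rank(A − λI):
  rank(A − (-2)·I) = 1, so dim ker(A − (-2)·I) = n − 1 = 2

Summary:
  λ = -2: algebraic multiplicity = 3, geometric multiplicity = 2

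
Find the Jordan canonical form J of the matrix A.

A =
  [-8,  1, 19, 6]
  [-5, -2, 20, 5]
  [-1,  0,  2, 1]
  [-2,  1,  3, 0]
J_2(-2) ⊕ J_2(-2)

The characteristic polynomial is
  det(x·I − A) = x^4 + 8*x^3 + 24*x^2 + 32*x + 16 = (x + 2)^4

Eigenvalues and multiplicities (the geometric multiplicity of λ is n − rank(A − λI), which equals the number of Jordan blocks for λ):
  λ = -2: algebraic multiplicity = 4, geometric multiplicity = 2

Determining the block sizes for each eigenvalue:
  λ = -2: with am = 4 and gm = 2, the partition is not yet determined (e.g. several partitions of 4 into 2 parts exist). Let N = A − (-2)·I. Computing rank(N^1) = 2, rank(N^2) = 0; the number of blocks of size ≥ j is rank(N^{j−1}) − rank(N^j), giving [2, 2]. So we have 2 block(s) of size 2 → block sizes [2, 2]

Assembling the blocks gives a Jordan form
J =
  [-2,  1,  0,  0]
  [ 0, -2,  0,  0]
  [ 0,  0, -2,  1]
  [ 0,  0,  0, -2]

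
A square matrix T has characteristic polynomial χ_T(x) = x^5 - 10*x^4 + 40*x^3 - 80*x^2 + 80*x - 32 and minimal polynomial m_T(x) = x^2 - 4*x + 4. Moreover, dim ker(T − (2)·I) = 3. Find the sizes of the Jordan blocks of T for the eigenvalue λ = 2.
Block sizes for λ = 2: [2, 2, 1]

Step 1 — from the characteristic polynomial, algebraic multiplicity of λ = 2 is 5. From dim ker(T − (2)·I) = 3, there are exactly 3 Jordan blocks for λ = 2.
Step 2 — from the minimal polynomial, the factor (x − 2)^2 tells us the largest block for λ = 2 has size 2.
Step 3 — with total size 5, 3 blocks, and largest block 2, the block sizes (in nonincreasing order) are [2, 2, 1].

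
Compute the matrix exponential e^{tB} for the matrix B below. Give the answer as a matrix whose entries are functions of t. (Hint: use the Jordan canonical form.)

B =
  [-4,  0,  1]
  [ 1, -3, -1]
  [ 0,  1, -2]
e^{tB} =
  [t^2*exp(-3*t)/2 - t*exp(-3*t) + exp(-3*t), t^2*exp(-3*t)/2, t*exp(-3*t)]
  [-t^2*exp(-3*t)/2 + t*exp(-3*t), -t^2*exp(-3*t)/2 + exp(-3*t), -t*exp(-3*t)]
  [t^2*exp(-3*t)/2, t^2*exp(-3*t)/2 + t*exp(-3*t), t*exp(-3*t) + exp(-3*t)]

Strategy: write B = P · J · P⁻¹ where J is a Jordan canonical form, so e^{tB} = P · e^{tJ} · P⁻¹, and e^{tJ} can be computed block-by-block.

B has Jordan form
J =
  [-3,  1,  0]
  [ 0, -3,  1]
  [ 0,  0, -3]
(up to reordering of blocks).

Per-block formulas:
  For a 3×3 Jordan block J_3(-3): exp(t · J_3(-3)) = e^(-3t)·(I + t·N + (t^2/2)·N^2), where N is the 3×3 nilpotent shift.

After assembling e^{tJ} and conjugating by P, we get:

e^{tB} =
  [t^2*exp(-3*t)/2 - t*exp(-3*t) + exp(-3*t), t^2*exp(-3*t)/2, t*exp(-3*t)]
  [-t^2*exp(-3*t)/2 + t*exp(-3*t), -t^2*exp(-3*t)/2 + exp(-3*t), -t*exp(-3*t)]
  [t^2*exp(-3*t)/2, t^2*exp(-3*t)/2 + t*exp(-3*t), t*exp(-3*t) + exp(-3*t)]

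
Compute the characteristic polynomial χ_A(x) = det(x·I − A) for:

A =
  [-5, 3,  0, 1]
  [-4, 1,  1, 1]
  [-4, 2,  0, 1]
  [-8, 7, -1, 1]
x^4 + 3*x^3 + 3*x^2 + x

Expanding det(x·I − A) (e.g. by cofactor expansion or by noting that A is similar to its Jordan form J, which has the same characteristic polynomial as A) gives
  χ_A(x) = x^4 + 3*x^3 + 3*x^2 + x
which factors as x*(x + 1)^3. The eigenvalues (with algebraic multiplicities) are λ = -1 with multiplicity 3, λ = 0 with multiplicity 1.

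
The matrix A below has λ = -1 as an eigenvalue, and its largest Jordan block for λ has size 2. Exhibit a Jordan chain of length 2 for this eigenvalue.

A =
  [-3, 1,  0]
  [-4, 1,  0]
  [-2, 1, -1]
A Jordan chain for λ = -1 of length 2:
v_1 = (-2, -4, -2)ᵀ
v_2 = (1, 0, 0)ᵀ

Let N = A − (-1)·I. We want v_2 with N^2 v_2 = 0 but N^1 v_2 ≠ 0; then v_{j-1} := N · v_j for j = 2, …, 2.

Pick v_2 = (1, 0, 0)ᵀ.
Then v_1 = N · v_2 = (-2, -4, -2)ᵀ.

Sanity check: (A − (-1)·I) v_1 = (0, 0, 0)ᵀ = 0. ✓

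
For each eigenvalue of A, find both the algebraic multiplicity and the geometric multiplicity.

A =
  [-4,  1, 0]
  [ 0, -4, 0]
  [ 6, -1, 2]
λ = -4: alg = 2, geom = 1; λ = 2: alg = 1, geom = 1

Step 1 — factor the characteristic polynomial to read off the algebraic multiplicities:
  χ_A(x) = (x - 2)*(x + 4)^2

Step 2 — compute geometric multiplicities via the rank-nullity identity g(λ) = n − rank(A − λI):
  rank(A − (-4)·I) = 2, so dim ker(A − (-4)·I) = n − 2 = 1
  rank(A − (2)·I) = 2, so dim ker(A − (2)·I) = n − 2 = 1

Summary:
  λ = -4: algebraic multiplicity = 2, geometric multiplicity = 1
  λ = 2: algebraic multiplicity = 1, geometric multiplicity = 1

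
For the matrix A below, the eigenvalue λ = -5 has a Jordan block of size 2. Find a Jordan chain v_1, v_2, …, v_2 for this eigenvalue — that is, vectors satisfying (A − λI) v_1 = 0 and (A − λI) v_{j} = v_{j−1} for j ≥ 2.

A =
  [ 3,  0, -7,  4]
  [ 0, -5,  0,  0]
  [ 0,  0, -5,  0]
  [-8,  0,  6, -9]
A Jordan chain for λ = -5 of length 2:
v_1 = (1, 0, 0, -2)ᵀ
v_2 = (1, 0, 1, 0)ᵀ

Let N = A − (-5)·I. We want v_2 with N^2 v_2 = 0 but N^1 v_2 ≠ 0; then v_{j-1} := N · v_j for j = 2, …, 2.

Pick v_2 = (1, 0, 1, 0)ᵀ.
Then v_1 = N · v_2 = (1, 0, 0, -2)ᵀ.

Sanity check: (A − (-5)·I) v_1 = (0, 0, 0, 0)ᵀ = 0. ✓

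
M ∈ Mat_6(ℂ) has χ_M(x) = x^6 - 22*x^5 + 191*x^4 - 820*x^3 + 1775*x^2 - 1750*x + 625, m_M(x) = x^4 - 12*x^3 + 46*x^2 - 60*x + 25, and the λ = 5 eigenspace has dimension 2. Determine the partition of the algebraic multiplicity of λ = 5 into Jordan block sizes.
Block sizes for λ = 5: [2, 2]

Step 1 — from the characteristic polynomial, algebraic multiplicity of λ = 5 is 4. From dim ker(M − (5)·I) = 2, there are exactly 2 Jordan blocks for λ = 5.
Step 2 — from the minimal polynomial, the factor (x − 5)^2 tells us the largest block for λ = 5 has size 2.
Step 3 — with total size 4, 2 blocks, and largest block 2, the block sizes (in nonincreasing order) are [2, 2].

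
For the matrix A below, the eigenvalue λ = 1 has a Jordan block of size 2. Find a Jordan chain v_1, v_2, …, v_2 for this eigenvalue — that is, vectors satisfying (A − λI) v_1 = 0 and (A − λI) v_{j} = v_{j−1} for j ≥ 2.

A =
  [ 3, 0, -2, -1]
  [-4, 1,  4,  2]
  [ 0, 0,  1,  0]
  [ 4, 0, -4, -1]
A Jordan chain for λ = 1 of length 2:
v_1 = (2, -4, 0, 4)ᵀ
v_2 = (1, 0, 0, 0)ᵀ

Let N = A − (1)·I. We want v_2 with N^2 v_2 = 0 but N^1 v_2 ≠ 0; then v_{j-1} := N · v_j for j = 2, …, 2.

Pick v_2 = (1, 0, 0, 0)ᵀ.
Then v_1 = N · v_2 = (2, -4, 0, 4)ᵀ.

Sanity check: (A − (1)·I) v_1 = (0, 0, 0, 0)ᵀ = 0. ✓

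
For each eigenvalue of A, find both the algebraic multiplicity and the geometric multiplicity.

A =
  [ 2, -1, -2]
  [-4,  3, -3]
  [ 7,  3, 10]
λ = 5: alg = 3, geom = 1

Step 1 — factor the characteristic polynomial to read off the algebraic multiplicities:
  χ_A(x) = (x - 5)^3

Step 2 — compute geometric multiplicities via the rank-nullity identity g(λ) = n − rank(A − λI):
  rank(A − (5)·I) = 2, so dim ker(A − (5)·I) = n − 2 = 1

Summary:
  λ = 5: algebraic multiplicity = 3, geometric multiplicity = 1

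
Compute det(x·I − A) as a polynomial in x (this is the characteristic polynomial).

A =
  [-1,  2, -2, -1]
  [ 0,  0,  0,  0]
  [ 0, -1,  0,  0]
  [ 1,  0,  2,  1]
x^4

Expanding det(x·I − A) (e.g. by cofactor expansion or by noting that A is similar to its Jordan form J, which has the same characteristic polynomial as A) gives
  χ_A(x) = x^4
which factors as x^4. The eigenvalues (with algebraic multiplicities) are λ = 0 with multiplicity 4.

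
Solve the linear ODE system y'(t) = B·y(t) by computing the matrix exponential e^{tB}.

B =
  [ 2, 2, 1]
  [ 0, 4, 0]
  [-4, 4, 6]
e^{tB} =
  [-2*t*exp(4*t) + exp(4*t), 2*t*exp(4*t), t*exp(4*t)]
  [0, exp(4*t), 0]
  [-4*t*exp(4*t), 4*t*exp(4*t), 2*t*exp(4*t) + exp(4*t)]

Strategy: write B = P · J · P⁻¹ where J is a Jordan canonical form, so e^{tB} = P · e^{tJ} · P⁻¹, and e^{tJ} can be computed block-by-block.

B has Jordan form
J =
  [4, 1, 0]
  [0, 4, 0]
  [0, 0, 4]
(up to reordering of blocks).

Per-block formulas:
  For a 2×2 Jordan block J_2(4): exp(t · J_2(4)) = e^(4t)·(I + t·N), where N is the 2×2 nilpotent shift.
  For a 1×1 block at λ = 4: exp(t · [4]) = [e^(4t)].

After assembling e^{tJ} and conjugating by P, we get:

e^{tB} =
  [-2*t*exp(4*t) + exp(4*t), 2*t*exp(4*t), t*exp(4*t)]
  [0, exp(4*t), 0]
  [-4*t*exp(4*t), 4*t*exp(4*t), 2*t*exp(4*t) + exp(4*t)]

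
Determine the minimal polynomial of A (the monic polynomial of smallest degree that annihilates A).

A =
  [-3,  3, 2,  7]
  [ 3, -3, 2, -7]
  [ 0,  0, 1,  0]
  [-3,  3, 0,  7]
x^2 - x

The characteristic polynomial is χ_A(x) = x^2*(x - 1)^2, so the eigenvalues are known. The minimal polynomial is
  m_A(x) = Π_λ (x − λ)^{k_λ}
where k_λ is the size of the *largest* Jordan block for λ (equivalently, the smallest k with (A − λI)^k v = 0 for every generalised eigenvector v of λ).

  λ = 0: largest Jordan block has size 1, contributing (x − 0)
  λ = 1: largest Jordan block has size 1, contributing (x − 1)

So m_A(x) = x*(x - 1) = x^2 - x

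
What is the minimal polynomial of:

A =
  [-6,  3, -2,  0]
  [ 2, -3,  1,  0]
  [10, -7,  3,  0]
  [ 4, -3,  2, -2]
x^3 + 6*x^2 + 12*x + 8

The characteristic polynomial is χ_A(x) = (x + 2)^4, so the eigenvalues are known. The minimal polynomial is
  m_A(x) = Π_λ (x − λ)^{k_λ}
where k_λ is the size of the *largest* Jordan block for λ (equivalently, the smallest k with (A − λI)^k v = 0 for every generalised eigenvector v of λ).

  λ = -2: largest Jordan block has size 3, contributing (x + 2)^3

So m_A(x) = (x + 2)^3 = x^3 + 6*x^2 + 12*x + 8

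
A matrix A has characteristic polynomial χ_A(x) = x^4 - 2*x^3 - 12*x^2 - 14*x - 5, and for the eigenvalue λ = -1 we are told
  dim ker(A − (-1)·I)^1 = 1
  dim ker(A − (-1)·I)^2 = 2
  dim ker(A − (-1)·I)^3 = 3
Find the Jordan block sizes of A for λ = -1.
Block sizes for λ = -1: [3]

From the dimensions of kernels of powers, the number of Jordan blocks of size at least j is d_j − d_{j−1} where d_j = dim ker(N^j) (with d_0 = 0). Computing the differences gives [1, 1, 1].
The number of blocks of size exactly k is (#blocks of size ≥ k) − (#blocks of size ≥ k + 1), so the partition is: 1 block(s) of size 3.
In nonincreasing order the block sizes are [3].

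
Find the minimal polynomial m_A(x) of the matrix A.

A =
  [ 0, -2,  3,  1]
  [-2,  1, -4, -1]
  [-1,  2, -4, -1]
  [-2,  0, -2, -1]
x^2 + 2*x + 1

The characteristic polynomial is χ_A(x) = (x + 1)^4, so the eigenvalues are known. The minimal polynomial is
  m_A(x) = Π_λ (x − λ)^{k_λ}
where k_λ is the size of the *largest* Jordan block for λ (equivalently, the smallest k with (A − λI)^k v = 0 for every generalised eigenvector v of λ).

  λ = -1: largest Jordan block has size 2, contributing (x + 1)^2

So m_A(x) = (x + 1)^2 = x^2 + 2*x + 1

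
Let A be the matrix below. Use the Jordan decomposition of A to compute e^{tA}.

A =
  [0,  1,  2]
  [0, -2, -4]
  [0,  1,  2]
e^{tA} =
  [1, t, 2*t]
  [0, 1 - 2*t, -4*t]
  [0, t, 2*t + 1]

Strategy: write A = P · J · P⁻¹ where J is a Jordan canonical form, so e^{tA} = P · e^{tJ} · P⁻¹, and e^{tJ} can be computed block-by-block.

A has Jordan form
J =
  [0, 1, 0]
  [0, 0, 0]
  [0, 0, 0]
(up to reordering of blocks).

Per-block formulas:
  For a 1×1 block at λ = 0: exp(t · [0]) = [e^(0t)].
  For a 2×2 Jordan block J_2(0): exp(t · J_2(0)) = e^(0t)·(I + t·N), where N is the 2×2 nilpotent shift.

After assembling e^{tJ} and conjugating by P, we get:

e^{tA} =
  [1, t, 2*t]
  [0, 1 - 2*t, -4*t]
  [0, t, 2*t + 1]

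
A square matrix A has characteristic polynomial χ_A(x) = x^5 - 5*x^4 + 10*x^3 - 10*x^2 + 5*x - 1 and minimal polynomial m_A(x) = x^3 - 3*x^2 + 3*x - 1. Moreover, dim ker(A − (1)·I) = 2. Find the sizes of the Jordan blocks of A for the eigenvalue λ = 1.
Block sizes for λ = 1: [3, 2]

Step 1 — from the characteristic polynomial, algebraic multiplicity of λ = 1 is 5. From dim ker(A − (1)·I) = 2, there are exactly 2 Jordan blocks for λ = 1.
Step 2 — from the minimal polynomial, the factor (x − 1)^3 tells us the largest block for λ = 1 has size 3.
Step 3 — with total size 5, 2 blocks, and largest block 3, the block sizes (in nonincreasing order) are [3, 2].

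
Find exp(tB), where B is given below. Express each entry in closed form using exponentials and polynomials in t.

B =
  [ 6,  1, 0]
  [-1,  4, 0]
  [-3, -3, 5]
e^{tB} =
  [t*exp(5*t) + exp(5*t), t*exp(5*t), 0]
  [-t*exp(5*t), -t*exp(5*t) + exp(5*t), 0]
  [-3*t*exp(5*t), -3*t*exp(5*t), exp(5*t)]

Strategy: write B = P · J · P⁻¹ where J is a Jordan canonical form, so e^{tB} = P · e^{tJ} · P⁻¹, and e^{tJ} can be computed block-by-block.

B has Jordan form
J =
  [5, 1, 0]
  [0, 5, 0]
  [0, 0, 5]
(up to reordering of blocks).

Per-block formulas:
  For a 1×1 block at λ = 5: exp(t · [5]) = [e^(5t)].
  For a 2×2 Jordan block J_2(5): exp(t · J_2(5)) = e^(5t)·(I + t·N), where N is the 2×2 nilpotent shift.

After assembling e^{tJ} and conjugating by P, we get:

e^{tB} =
  [t*exp(5*t) + exp(5*t), t*exp(5*t), 0]
  [-t*exp(5*t), -t*exp(5*t) + exp(5*t), 0]
  [-3*t*exp(5*t), -3*t*exp(5*t), exp(5*t)]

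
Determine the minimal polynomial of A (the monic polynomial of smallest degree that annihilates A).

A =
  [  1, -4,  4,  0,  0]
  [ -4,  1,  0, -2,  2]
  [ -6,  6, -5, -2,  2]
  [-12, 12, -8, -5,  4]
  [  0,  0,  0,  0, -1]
x^2 + 4*x + 3

The characteristic polynomial is χ_A(x) = (x + 1)^3*(x + 3)^2, so the eigenvalues are known. The minimal polynomial is
  m_A(x) = Π_λ (x − λ)^{k_λ}
where k_λ is the size of the *largest* Jordan block for λ (equivalently, the smallest k with (A − λI)^k v = 0 for every generalised eigenvector v of λ).

  λ = -3: largest Jordan block has size 1, contributing (x + 3)
  λ = -1: largest Jordan block has size 1, contributing (x + 1)

So m_A(x) = (x + 1)*(x + 3) = x^2 + 4*x + 3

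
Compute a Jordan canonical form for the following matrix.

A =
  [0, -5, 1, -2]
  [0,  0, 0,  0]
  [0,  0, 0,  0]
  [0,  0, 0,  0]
J_2(0) ⊕ J_1(0) ⊕ J_1(0)

The characteristic polynomial is
  det(x·I − A) = x^4

Eigenvalues and multiplicities (the geometric multiplicity of λ is n − rank(A − λI), which equals the number of Jordan blocks for λ):
  λ = 0: algebraic multiplicity = 4, geometric multiplicity = 3

Determining the block sizes for each eigenvalue:
  λ = 0: 3 blocks summing to 4 forces exactly one block of size 2 and the rest size 1 → block sizes [2, 1, 1]

Assembling the blocks gives a Jordan form
J =
  [0, 1, 0, 0]
  [0, 0, 0, 0]
  [0, 0, 0, 0]
  [0, 0, 0, 0]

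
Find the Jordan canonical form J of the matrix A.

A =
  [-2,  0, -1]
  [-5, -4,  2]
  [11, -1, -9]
J_3(-5)

The characteristic polynomial is
  det(x·I − A) = x^3 + 15*x^2 + 75*x + 125 = (x + 5)^3

Eigenvalues and multiplicities (the geometric multiplicity of λ is n − rank(A − λI), which equals the number of Jordan blocks for λ):
  λ = -5: algebraic multiplicity = 3, geometric multiplicity = 1

Determining the block sizes for each eigenvalue:
  λ = -5: one block (gm = 1), so the single block has size am = 3 → block sizes [3]

Assembling the blocks gives a Jordan form
J =
  [-5,  1,  0]
  [ 0, -5,  1]
  [ 0,  0, -5]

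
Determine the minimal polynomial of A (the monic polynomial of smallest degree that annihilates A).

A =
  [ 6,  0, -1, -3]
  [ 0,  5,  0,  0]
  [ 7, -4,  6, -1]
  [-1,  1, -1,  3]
x^3 - 15*x^2 + 75*x - 125

The characteristic polynomial is χ_A(x) = (x - 5)^4, so the eigenvalues are known. The minimal polynomial is
  m_A(x) = Π_λ (x − λ)^{k_λ}
where k_λ is the size of the *largest* Jordan block for λ (equivalently, the smallest k with (A − λI)^k v = 0 for every generalised eigenvector v of λ).

  λ = 5: largest Jordan block has size 3, contributing (x − 5)^3

So m_A(x) = (x - 5)^3 = x^3 - 15*x^2 + 75*x - 125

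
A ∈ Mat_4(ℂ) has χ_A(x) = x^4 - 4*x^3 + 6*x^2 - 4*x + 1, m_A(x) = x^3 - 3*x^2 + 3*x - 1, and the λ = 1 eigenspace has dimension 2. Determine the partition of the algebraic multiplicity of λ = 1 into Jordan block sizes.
Block sizes for λ = 1: [3, 1]

Step 1 — from the characteristic polynomial, algebraic multiplicity of λ = 1 is 4. From dim ker(A − (1)·I) = 2, there are exactly 2 Jordan blocks for λ = 1.
Step 2 — from the minimal polynomial, the factor (x − 1)^3 tells us the largest block for λ = 1 has size 3.
Step 3 — with total size 4, 2 blocks, and largest block 3, the block sizes (in nonincreasing order) are [3, 1].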